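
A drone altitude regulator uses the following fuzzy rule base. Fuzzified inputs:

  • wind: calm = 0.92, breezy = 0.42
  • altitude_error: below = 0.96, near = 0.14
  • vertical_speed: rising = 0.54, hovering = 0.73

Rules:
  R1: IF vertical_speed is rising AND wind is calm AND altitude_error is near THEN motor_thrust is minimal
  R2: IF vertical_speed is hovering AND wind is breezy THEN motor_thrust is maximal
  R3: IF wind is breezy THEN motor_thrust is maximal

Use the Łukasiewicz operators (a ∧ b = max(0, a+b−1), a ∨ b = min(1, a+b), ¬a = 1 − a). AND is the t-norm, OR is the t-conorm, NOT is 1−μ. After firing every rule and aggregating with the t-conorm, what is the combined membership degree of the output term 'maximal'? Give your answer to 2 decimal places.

R1: rising=0.54, calm=0.92, near=0.14; AND[max(0, a+b−1)] → w = 0.00
R2: hovering=0.73, breezy=0.42; AND[max(0, a+b−1)] → w = 0.15
R3: breezy=0.42 → w = 0.42
Rules with consequent 'maximal': {R2, R3} → strengths 0.15, 0.42
Aggregate via t-conorm [min(1, a+b)]: 0.57

0.57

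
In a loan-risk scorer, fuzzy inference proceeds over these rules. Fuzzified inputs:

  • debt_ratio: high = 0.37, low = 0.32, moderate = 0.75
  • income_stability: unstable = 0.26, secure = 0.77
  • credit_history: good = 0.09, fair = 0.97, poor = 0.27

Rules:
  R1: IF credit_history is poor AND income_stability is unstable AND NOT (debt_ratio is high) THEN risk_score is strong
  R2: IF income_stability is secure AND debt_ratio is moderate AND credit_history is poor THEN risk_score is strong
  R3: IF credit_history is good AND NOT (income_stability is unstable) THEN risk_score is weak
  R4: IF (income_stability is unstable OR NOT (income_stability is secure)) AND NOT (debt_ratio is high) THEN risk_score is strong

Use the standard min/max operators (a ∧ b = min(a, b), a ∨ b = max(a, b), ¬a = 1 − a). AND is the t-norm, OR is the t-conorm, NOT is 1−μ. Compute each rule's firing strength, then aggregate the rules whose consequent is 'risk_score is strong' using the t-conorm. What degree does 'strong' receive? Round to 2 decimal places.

0.27

R1: poor=0.27, unstable=0.26, ¬high=1−0.37=0.63; AND[min(a, b)] → w = 0.26
R2: secure=0.77, moderate=0.75, poor=0.27; AND[min(a, b)] → w = 0.27
R3: good=0.09, ¬unstable=1−0.26=0.74; AND[min(a, b)] → w = 0.09
R4: (unstable=0.26 OR ¬secure=1−0.77=0.23) = 0.26; AND[min(a, b)] with ¬high=1−0.37=0.63 → w = 0.26
Rules with consequent 'strong': {R1, R2, R4} → strengths 0.26, 0.27, 0.26
Aggregate via t-conorm [max(a, b)]: 0.27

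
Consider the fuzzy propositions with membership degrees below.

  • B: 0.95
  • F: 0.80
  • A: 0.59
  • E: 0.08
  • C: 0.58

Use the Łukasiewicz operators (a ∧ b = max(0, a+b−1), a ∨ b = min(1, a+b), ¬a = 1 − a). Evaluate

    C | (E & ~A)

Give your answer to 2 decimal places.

0.58

~A = 1 − 0.59 = 0.41
E & ~A = max(0, a+b−1) on (0.08, 0.41) = 0.00
C | (E & ~A) = min(1, a+b) on (0.58, 0.00) = 0.58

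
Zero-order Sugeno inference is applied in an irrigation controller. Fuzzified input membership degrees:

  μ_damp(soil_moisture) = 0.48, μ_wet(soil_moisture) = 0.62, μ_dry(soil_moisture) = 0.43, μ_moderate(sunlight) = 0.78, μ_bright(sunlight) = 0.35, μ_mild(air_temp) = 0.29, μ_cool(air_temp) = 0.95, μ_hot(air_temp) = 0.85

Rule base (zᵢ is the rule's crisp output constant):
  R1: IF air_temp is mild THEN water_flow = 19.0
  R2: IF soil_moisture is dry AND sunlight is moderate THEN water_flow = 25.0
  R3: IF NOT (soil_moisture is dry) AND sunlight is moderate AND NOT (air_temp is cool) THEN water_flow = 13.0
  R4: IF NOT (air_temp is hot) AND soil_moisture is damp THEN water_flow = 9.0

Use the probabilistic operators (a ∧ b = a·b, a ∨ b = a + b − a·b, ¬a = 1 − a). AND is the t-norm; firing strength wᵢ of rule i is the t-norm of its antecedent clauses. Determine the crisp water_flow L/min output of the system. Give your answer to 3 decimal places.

20.611

R1 (z=19.0): mild=0.29 → w = 0.2900
R2 (z=25.0): dry=0.43, moderate=0.78; AND[a·b] → w = 0.3354
R3 (z=13.0): ¬dry=1−0.43=0.57, moderate=0.78, ¬cool=1−0.95=0.05; AND[a·b] → w = 0.0222
R4 (z=9.0): ¬hot=1−0.85=0.15, damp=0.48; AND[a·b] → w = 0.0720
Weighted average = (0.2900·19.0 + 0.3354·25.0 + 0.0222·13.0 + 0.0720·9.0) / (0.2900 + 0.3354 + 0.0222 + 0.0720)
  = 14.8320 / 0.7196 = 20.611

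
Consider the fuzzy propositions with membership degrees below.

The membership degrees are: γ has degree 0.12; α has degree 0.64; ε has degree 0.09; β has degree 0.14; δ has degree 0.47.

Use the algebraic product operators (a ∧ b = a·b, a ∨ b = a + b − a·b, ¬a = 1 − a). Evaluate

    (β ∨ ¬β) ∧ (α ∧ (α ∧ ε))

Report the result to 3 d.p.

0.032

¬β = 1 − 0.1400 = 0.8600
β ∨ ¬β = a + b − a·b on (0.1400, 0.8600) = 0.8796
α ∧ ε = a·b on (0.6400, 0.0900) = 0.0576
α ∧ (α ∧ ε) = a·b on (0.6400, 0.0576) = 0.0369
(β ∨ ¬β) ∧ (α ∧ (α ∧ ε)) = a·b on (0.8796, 0.0369) = 0.0324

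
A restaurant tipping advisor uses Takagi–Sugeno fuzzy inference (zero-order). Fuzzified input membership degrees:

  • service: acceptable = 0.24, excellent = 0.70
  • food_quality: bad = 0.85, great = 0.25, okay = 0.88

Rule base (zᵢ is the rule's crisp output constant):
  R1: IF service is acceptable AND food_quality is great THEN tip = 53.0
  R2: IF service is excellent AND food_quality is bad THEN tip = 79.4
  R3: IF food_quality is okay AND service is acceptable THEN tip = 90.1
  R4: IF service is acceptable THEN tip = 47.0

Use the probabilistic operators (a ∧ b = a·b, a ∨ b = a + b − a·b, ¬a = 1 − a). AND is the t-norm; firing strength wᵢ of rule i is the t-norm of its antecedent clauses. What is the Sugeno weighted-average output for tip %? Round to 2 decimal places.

R1 (z=53.0): acceptable=0.24, great=0.25; AND[a·b] → w = 0.0600
R2 (z=79.4): excellent=0.70, bad=0.85; AND[a·b] → w = 0.5950
R3 (z=90.1): okay=0.88, acceptable=0.24; AND[a·b] → w = 0.2112
R4 (z=47.0): acceptable=0.24 → w = 0.2400
Weighted average = (0.0600·53.0 + 0.5950·79.4 + 0.2112·90.1 + 0.2400·47.0) / (0.0600 + 0.5950 + 0.2112 + 0.2400)
  = 80.7321 / 1.1062 = 72.98

72.98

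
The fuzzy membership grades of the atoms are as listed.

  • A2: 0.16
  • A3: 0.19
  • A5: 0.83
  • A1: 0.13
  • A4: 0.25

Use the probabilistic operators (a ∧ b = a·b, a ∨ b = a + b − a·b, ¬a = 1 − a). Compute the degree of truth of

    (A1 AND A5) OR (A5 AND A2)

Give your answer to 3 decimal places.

A1 AND A5 = a·b on (0.1300, 0.8300) = 0.1079
A5 AND A2 = a·b on (0.8300, 0.1600) = 0.1328
(A1 AND A5) OR (A5 AND A2) = a + b − a·b on (0.1079, 0.1328) = 0.2264

0.226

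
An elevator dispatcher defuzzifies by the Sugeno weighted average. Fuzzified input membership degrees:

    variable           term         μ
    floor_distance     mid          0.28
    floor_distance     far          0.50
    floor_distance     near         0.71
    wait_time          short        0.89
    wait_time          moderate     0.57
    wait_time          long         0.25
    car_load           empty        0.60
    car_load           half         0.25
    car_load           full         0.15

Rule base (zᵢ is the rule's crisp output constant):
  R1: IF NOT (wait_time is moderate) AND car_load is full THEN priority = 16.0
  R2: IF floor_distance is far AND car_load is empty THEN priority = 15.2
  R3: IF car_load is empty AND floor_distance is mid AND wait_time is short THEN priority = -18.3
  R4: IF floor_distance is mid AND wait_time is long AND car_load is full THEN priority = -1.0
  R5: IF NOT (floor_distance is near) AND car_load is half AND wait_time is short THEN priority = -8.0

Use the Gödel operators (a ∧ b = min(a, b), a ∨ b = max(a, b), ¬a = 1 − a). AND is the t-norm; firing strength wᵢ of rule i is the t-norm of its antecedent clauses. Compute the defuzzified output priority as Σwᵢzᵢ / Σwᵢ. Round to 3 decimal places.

R1 (z=16.0): ¬moderate=1−0.57=0.43, full=0.15; AND[min(a, b)] → w = 0.15
R2 (z=15.2): far=0.50, empty=0.60; AND[min(a, b)] → w = 0.50
R3 (z=-18.3): empty=0.60, mid=0.28, short=0.89; AND[min(a, b)] → w = 0.28
R4 (z=-1.0): mid=0.28, long=0.25, full=0.15; AND[min(a, b)] → w = 0.15
R5 (z=-8.0): ¬near=1−0.71=0.29, half=0.25, short=0.89; AND[min(a, b)] → w = 0.25
Weighted average = (0.15·16.0 + 0.50·15.2 + 0.28·-18.3 + 0.15·-1.0 + 0.25·-8.0) / (0.15 + 0.50 + 0.28 + 0.15 + 0.25)
  = 2.7260 / 1.3300 = 2.050

2.050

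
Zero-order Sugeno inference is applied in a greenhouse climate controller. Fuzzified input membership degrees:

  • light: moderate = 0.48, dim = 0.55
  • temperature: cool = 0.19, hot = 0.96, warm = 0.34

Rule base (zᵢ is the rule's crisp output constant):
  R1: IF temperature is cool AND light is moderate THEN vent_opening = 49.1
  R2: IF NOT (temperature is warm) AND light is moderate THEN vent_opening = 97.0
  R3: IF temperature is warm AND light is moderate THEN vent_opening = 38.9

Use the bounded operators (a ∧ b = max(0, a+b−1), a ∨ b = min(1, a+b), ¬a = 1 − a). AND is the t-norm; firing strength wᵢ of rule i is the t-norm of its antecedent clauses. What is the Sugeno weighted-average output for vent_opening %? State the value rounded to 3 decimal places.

97.000

R1 (z=49.1): cool=0.19, moderate=0.48; AND[max(0, a+b−1)] → w = 0.00
R2 (z=97.0): ¬warm=1−0.34=0.66, moderate=0.48; AND[max(0, a+b−1)] → w = 0.14
R3 (z=38.9): warm=0.34, moderate=0.48; AND[max(0, a+b−1)] → w = 0.00
Weighted average = (0.00·49.1 + 0.14·97.0 + 0.00·38.9) / (0.00 + 0.14 + 0.00)
  = 13.5800 / 0.1400 = 97.000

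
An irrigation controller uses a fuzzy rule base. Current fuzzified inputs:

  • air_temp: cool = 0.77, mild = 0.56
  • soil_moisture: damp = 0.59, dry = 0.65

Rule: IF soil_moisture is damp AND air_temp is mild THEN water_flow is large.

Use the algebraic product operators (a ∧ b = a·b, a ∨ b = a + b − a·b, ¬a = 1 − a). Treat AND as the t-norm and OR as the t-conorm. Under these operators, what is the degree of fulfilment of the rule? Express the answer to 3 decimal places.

0.330

firing strength: damp=0.59, mild=0.56; AND[a·b] → w = 0.3304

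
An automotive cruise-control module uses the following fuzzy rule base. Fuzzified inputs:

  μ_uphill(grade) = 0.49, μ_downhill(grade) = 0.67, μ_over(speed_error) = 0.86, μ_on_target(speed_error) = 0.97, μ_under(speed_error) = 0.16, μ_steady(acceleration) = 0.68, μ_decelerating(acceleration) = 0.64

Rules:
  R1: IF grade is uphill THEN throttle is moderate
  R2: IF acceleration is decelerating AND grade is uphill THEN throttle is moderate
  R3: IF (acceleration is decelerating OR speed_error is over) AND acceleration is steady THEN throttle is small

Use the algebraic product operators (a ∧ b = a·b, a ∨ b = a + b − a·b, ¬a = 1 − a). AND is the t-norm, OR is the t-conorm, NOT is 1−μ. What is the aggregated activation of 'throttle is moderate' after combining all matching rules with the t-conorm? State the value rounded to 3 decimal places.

R1: uphill=0.49 → w = 0.4900
R2: decelerating=0.64, uphill=0.49; AND[a·b] → w = 0.3136
R3: (decelerating=0.64 OR over=0.86) = 0.9496; AND[a·b] with steady=0.68 → w = 0.6457
Rules with consequent 'moderate': {R1, R2} → strengths 0.4900, 0.3136
Aggregate via t-conorm [a + b − a·b]: 0.6499

0.650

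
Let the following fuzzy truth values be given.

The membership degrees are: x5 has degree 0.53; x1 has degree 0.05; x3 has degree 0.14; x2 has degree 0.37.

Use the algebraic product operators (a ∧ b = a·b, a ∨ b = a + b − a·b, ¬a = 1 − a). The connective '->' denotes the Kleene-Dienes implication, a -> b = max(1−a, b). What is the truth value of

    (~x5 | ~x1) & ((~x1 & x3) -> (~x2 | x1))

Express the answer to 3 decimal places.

0.844

~x5 = 1 − 0.5300 = 0.4700
~x1 = 1 − 0.0500 = 0.9500
~x5 | ~x1 = a + b − a·b on (0.4700, 0.9500) = 0.9735
~x1 = 1 − 0.0500 = 0.9500
~x1 & x3 = a·b on (0.9500, 0.1400) = 0.1330
~x2 = 1 − 0.3700 = 0.6300
~x2 | x1 = a + b − a·b on (0.6300, 0.0500) = 0.6485
(~x1 & x3) -> (~x2 | x1)  [Kleene-Dienes: max(1−a, b)] with a=0.1330, b=0.6485 → 0.8670
(~x5 | ~x1) & ((~x1 & x3) -> (~x2 | x1)) = a·b on (0.9735, 0.8670) = 0.8440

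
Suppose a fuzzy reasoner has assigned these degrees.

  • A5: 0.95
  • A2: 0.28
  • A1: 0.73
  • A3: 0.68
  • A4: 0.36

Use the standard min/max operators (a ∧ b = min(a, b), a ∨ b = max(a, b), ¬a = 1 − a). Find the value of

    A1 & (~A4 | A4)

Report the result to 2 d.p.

~A4 = 1 − 0.36 = 0.64
~A4 | A4 = max(a, b) on (0.64, 0.36) = 0.64
A1 & (~A4 | A4) = min(a, b) on (0.73, 0.64) = 0.64

0.64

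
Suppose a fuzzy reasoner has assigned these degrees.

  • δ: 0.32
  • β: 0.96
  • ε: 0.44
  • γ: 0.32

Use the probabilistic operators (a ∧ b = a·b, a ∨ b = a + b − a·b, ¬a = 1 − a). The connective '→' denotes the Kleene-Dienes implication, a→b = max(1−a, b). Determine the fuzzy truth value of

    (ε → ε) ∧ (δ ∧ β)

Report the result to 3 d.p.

0.172

ε → ε  [Kleene-Dienes: max(1−a, b)] with a=0.4400, b=0.4400 → 0.5600
δ ∧ β = a·b on (0.3200, 0.9600) = 0.3072
(ε → ε) ∧ (δ ∧ β) = a·b on (0.5600, 0.3072) = 0.1720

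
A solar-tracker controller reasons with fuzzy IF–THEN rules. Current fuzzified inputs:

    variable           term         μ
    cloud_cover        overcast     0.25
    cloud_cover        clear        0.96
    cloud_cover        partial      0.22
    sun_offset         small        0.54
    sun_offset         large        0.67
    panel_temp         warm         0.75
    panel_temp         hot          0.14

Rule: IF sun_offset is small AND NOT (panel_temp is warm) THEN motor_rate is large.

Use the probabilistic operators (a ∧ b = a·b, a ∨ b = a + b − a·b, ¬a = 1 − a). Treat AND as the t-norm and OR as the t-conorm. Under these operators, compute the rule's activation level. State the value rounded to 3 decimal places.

0.135

firing strength: small=0.54, ¬warm=1−0.75=0.25; AND[a·b] → w = 0.1350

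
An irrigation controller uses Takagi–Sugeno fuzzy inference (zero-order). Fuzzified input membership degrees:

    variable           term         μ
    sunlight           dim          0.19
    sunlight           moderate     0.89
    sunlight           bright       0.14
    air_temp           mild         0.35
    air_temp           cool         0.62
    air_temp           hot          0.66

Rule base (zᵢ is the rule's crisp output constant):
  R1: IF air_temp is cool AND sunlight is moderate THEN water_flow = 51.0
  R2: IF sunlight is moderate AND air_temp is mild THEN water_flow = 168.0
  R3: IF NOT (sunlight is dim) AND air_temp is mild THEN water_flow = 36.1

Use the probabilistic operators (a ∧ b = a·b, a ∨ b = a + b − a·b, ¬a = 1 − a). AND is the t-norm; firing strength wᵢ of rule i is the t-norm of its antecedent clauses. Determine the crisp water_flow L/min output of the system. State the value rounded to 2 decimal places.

79.10

R1 (z=51.0): cool=0.62, moderate=0.89; AND[a·b] → w = 0.5518
R2 (z=168.0): moderate=0.89, mild=0.35; AND[a·b] → w = 0.3115
R3 (z=36.1): ¬dim=1−0.19=0.81, mild=0.35; AND[a·b] → w = 0.2835
Weighted average = (0.5518·51.0 + 0.3115·168.0 + 0.2835·36.1) / (0.5518 + 0.3115 + 0.2835)
  = 90.7081 / 1.1468 = 79.10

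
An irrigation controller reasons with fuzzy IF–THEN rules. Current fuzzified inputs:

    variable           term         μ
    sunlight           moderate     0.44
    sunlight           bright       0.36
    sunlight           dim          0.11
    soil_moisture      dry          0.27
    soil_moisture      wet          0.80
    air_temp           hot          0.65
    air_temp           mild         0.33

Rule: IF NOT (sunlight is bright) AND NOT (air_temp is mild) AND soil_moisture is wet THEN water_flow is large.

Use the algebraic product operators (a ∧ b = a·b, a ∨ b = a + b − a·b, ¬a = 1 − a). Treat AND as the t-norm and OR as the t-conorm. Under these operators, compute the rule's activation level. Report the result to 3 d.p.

0.343

firing strength: ¬bright=1−0.36=0.64, ¬mild=1−0.33=0.67, wet=0.80; AND[a·b] → w = 0.3430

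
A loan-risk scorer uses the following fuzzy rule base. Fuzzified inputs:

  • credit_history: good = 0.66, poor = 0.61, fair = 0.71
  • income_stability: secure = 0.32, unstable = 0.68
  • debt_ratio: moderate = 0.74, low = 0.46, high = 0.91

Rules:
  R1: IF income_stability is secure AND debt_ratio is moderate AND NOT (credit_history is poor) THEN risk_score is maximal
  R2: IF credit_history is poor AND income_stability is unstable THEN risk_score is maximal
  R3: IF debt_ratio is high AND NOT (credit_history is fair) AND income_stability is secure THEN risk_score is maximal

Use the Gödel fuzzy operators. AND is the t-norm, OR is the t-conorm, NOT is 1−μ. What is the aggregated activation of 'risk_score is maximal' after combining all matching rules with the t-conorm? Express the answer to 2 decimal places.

0.61

R1: secure=0.32, moderate=0.74, ¬poor=1−0.61=0.39; AND[min(a, b)] → w = 0.32
R2: poor=0.61, unstable=0.68; AND[min(a, b)] → w = 0.61
R3: high=0.91, ¬fair=1−0.71=0.29, secure=0.32; AND[min(a, b)] → w = 0.29
Rules with consequent 'maximal': {R1, R2, R3} → strengths 0.32, 0.61, 0.29
Aggregate via t-conorm [max(a, b)]: 0.61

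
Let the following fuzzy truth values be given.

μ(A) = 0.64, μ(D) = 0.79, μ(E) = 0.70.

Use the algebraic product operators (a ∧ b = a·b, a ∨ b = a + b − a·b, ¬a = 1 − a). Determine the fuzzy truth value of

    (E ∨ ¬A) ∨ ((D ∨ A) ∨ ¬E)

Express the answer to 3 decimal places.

¬A = 1 − 0.6400 = 0.3600
E ∨ ¬A = a + b − a·b on (0.7000, 0.3600) = 0.8080
D ∨ A = a + b − a·b on (0.7900, 0.6400) = 0.9244
¬E = 1 − 0.7000 = 0.3000
(D ∨ A) ∨ ¬E = a + b − a·b on (0.9244, 0.3000) = 0.9471
(E ∨ ¬A) ∨ ((D ∨ A) ∨ ¬E) = a + b − a·b on (0.8080, 0.9471) = 0.9898

0.990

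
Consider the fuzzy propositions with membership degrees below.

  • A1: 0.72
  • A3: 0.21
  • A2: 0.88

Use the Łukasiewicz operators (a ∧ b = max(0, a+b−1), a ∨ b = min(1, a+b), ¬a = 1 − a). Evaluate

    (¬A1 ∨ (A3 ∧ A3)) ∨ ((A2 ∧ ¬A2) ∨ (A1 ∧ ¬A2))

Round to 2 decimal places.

¬A1 = 1 − 0.72 = 0.28
A3 ∧ A3 = max(0, a+b−1) on (0.21, 0.21) = 0.00
¬A1 ∨ (A3 ∧ A3) = min(1, a+b) on (0.28, 0.00) = 0.28
¬A2 = 1 − 0.88 = 0.12
A2 ∧ ¬A2 = max(0, a+b−1) on (0.88, 0.12) = 0.00
¬A2 = 1 − 0.88 = 0.12
A1 ∧ ¬A2 = max(0, a+b−1) on (0.72, 0.12) = 0.00
(A2 ∧ ¬A2) ∨ (A1 ∧ ¬A2) = min(1, a+b) on (0.00, 0.00) = 0.00
(¬A1 ∨ (A3 ∧ A3)) ∨ ((A2 ∧ ¬A2) ∨ (A1 ∧ ¬A2)) = min(1, a+b) on (0.28, 0.00) = 0.28

0.28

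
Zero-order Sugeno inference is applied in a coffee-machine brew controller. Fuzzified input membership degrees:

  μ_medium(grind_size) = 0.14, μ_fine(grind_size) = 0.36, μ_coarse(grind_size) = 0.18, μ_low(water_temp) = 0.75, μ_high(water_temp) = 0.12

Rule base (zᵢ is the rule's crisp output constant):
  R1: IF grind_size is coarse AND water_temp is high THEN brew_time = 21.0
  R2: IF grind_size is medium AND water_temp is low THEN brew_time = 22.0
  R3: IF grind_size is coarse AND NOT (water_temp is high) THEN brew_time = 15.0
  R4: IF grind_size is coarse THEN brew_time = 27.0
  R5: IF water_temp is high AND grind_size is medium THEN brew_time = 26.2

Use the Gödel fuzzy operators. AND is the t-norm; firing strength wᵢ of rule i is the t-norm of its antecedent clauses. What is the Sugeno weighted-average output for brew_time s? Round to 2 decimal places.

22.03

R1 (z=21.0): coarse=0.18, high=0.12; AND[min(a, b)] → w = 0.12
R2 (z=22.0): medium=0.14, low=0.75; AND[min(a, b)] → w = 0.14
R3 (z=15.0): coarse=0.18, ¬high=1−0.12=0.88; AND[min(a, b)] → w = 0.18
R4 (z=27.0): coarse=0.18 → w = 0.18
R5 (z=26.2): high=0.12, medium=0.14; AND[min(a, b)] → w = 0.12
Weighted average = (0.12·21.0 + 0.14·22.0 + 0.18·15.0 + 0.18·27.0 + 0.12·26.2) / (0.12 + 0.14 + 0.18 + 0.18 + 0.12)
  = 16.3040 / 0.7400 = 22.03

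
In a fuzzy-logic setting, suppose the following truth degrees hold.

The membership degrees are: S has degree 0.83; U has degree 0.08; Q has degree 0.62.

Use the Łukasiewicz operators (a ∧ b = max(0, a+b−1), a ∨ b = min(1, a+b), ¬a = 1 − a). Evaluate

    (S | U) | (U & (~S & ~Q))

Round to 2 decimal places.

S | U = min(1, a+b) on (0.83, 0.08) = 0.91
~S = 1 − 0.83 = 0.17
~Q = 1 − 0.62 = 0.38
~S & ~Q = max(0, a+b−1) on (0.17, 0.38) = 0.00
U & (~S & ~Q) = max(0, a+b−1) on (0.08, 0.00) = 0.00
(S | U) | (U & (~S & ~Q)) = min(1, a+b) on (0.91, 0.00) = 0.91

0.91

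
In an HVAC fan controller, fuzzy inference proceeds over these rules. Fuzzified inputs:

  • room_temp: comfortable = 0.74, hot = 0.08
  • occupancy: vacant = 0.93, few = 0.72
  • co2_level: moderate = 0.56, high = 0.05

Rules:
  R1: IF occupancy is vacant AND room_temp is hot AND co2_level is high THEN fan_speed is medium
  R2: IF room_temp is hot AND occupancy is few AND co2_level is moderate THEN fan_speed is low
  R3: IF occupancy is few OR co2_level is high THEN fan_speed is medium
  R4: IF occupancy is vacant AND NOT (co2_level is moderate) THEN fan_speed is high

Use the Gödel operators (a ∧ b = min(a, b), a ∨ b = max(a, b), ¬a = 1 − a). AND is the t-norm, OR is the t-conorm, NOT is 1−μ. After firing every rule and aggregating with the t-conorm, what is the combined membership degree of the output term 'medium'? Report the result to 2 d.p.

0.72

R1: vacant=0.93, hot=0.08, high=0.05; AND[min(a, b)] → w = 0.05
R2: hot=0.08, few=0.72, moderate=0.56; AND[min(a, b)] → w = 0.08
R3: few=0.72, high=0.05; OR[max(a, b)] → w = 0.72
R4: vacant=0.93, ¬moderate=1−0.56=0.44; AND[min(a, b)] → w = 0.44
Rules with consequent 'medium': {R1, R3} → strengths 0.05, 0.72
Aggregate via t-conorm [max(a, b)]: 0.72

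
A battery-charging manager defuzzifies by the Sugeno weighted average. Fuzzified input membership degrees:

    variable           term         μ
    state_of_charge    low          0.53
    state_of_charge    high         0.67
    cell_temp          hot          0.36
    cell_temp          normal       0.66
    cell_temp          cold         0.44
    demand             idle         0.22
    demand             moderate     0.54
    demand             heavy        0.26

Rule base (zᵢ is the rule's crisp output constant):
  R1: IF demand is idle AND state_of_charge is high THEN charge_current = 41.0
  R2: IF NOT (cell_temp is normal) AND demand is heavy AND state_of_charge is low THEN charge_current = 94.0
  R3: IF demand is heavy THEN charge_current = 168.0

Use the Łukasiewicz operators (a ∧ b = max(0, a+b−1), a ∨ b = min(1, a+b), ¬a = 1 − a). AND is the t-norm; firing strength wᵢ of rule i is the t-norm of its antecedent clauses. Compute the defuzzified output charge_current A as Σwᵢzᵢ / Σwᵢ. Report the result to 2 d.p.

R1 (z=41.0): idle=0.22, high=0.67; AND[max(0, a+b−1)] → w = 0.00
R2 (z=94.0): ¬normal=1−0.66=0.34, heavy=0.26, low=0.53; AND[max(0, a+b−1)] → w = 0.00
R3 (z=168.0): heavy=0.26 → w = 0.26
Weighted average = (0.00·41.0 + 0.00·94.0 + 0.26·168.0) / (0.00 + 0.00 + 0.26)
  = 43.6800 / 0.2600 = 168.00

168.00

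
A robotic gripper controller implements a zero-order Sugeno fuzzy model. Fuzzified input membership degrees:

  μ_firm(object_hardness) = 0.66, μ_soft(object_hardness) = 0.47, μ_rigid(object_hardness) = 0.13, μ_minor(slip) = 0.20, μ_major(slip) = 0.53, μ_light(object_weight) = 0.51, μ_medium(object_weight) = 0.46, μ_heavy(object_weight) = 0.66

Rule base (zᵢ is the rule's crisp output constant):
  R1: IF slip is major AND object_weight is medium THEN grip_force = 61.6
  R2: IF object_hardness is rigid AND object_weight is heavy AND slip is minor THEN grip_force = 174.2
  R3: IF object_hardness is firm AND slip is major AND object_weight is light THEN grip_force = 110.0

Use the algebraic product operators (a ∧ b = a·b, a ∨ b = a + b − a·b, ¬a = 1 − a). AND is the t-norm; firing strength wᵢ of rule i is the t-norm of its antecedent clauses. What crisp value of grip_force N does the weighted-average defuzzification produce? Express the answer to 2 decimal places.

R1 (z=61.6): major=0.53, medium=0.46; AND[a·b] → w = 0.2438
R2 (z=174.2): rigid=0.13, heavy=0.66, minor=0.20; AND[a·b] → w = 0.0172
R3 (z=110.0): firm=0.66, major=0.53, light=0.51; AND[a·b] → w = 0.1784
Weighted average = (0.2438·61.6 + 0.0172·174.2 + 0.1784·110.0) / (0.2438 + 0.0172 + 0.1784)
  = 37.6311 / 0.4394 = 85.65

85.65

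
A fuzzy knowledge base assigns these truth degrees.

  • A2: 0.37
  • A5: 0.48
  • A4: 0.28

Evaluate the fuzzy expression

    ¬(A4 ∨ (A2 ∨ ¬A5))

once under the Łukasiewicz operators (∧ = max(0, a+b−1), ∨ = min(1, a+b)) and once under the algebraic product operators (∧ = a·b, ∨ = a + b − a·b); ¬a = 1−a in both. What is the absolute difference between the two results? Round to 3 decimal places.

Under Łukasiewicz:
  ¬A5 = 1 − 0.48 = 0.52
  A2 ∨ ¬A5 = min(1, a+b) on (0.37, 0.52) = 0.89
  A4 ∨ (A2 ∨ ¬A5) = min(1, a+b) on (0.28, 0.89) = 1.00
  ¬(A4 ∨ (A2 ∨ ¬A5)) = 1 − 1.00 = 0.00
  → value = 0.0000
Under algebraic product:
  ¬A5 = 1 − 0.4800 = 0.5200
  A2 ∨ ¬A5 = a + b − a·b on (0.3700, 0.5200) = 0.6976
  A4 ∨ (A2 ∨ ¬A5) = a + b − a·b on (0.2800, 0.6976) = 0.7823
  ¬(A4 ∨ (A2 ∨ ¬A5)) = 1 − 0.7823 = 0.2177
  → value = 0.2177
|0.0000 − 0.2177| = 0.218

0.218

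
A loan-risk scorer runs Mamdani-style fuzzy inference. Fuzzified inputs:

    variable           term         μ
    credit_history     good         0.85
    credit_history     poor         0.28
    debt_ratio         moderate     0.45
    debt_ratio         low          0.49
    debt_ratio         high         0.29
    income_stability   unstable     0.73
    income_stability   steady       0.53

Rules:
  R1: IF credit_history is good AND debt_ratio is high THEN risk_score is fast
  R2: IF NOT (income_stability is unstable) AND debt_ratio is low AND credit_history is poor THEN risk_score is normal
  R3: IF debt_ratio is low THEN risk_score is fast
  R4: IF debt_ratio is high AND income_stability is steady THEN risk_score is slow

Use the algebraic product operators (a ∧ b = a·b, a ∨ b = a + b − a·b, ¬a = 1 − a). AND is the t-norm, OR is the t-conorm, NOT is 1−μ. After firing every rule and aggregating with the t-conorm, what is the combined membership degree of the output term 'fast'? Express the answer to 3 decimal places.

R1: good=0.85, high=0.29; AND[a·b] → w = 0.2465
R2: ¬unstable=1−0.73=0.27, low=0.49, poor=0.28; AND[a·b] → w = 0.0370
R3: low=0.49 → w = 0.4900
R4: high=0.29, steady=0.53; AND[a·b] → w = 0.1537
Rules with consequent 'fast': {R1, R3} → strengths 0.2465, 0.4900
Aggregate via t-conorm [a + b − a·b]: 0.6157

0.616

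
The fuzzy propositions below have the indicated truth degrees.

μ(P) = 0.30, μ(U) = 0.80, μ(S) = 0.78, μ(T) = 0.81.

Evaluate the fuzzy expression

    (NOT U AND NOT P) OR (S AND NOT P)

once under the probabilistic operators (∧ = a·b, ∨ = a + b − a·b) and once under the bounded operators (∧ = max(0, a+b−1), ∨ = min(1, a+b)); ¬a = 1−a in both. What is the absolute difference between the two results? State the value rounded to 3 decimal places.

Under probabilistic:
  NOT U = 1 − 0.8000 = 0.2000
  NOT P = 1 − 0.3000 = 0.7000
  NOT U AND NOT P = a·b on (0.2000, 0.7000) = 0.1400
  NOT P = 1 − 0.3000 = 0.7000
  S AND NOT P = a·b on (0.7800, 0.7000) = 0.5460
  (NOT U AND NOT P) OR (S AND NOT P) = a + b − a·b on (0.1400, 0.5460) = 0.6096
  → value = 0.6096
Under bounded:
  NOT U = 1 − 0.80 = 0.20
  NOT P = 1 − 0.30 = 0.70
  NOT U AND NOT P = max(0, a+b−1) on (0.20, 0.70) = 0.00
  NOT P = 1 − 0.30 = 0.70
  S AND NOT P = max(0, a+b−1) on (0.78, 0.70) = 0.48
  (NOT U AND NOT P) OR (S AND NOT P) = min(1, a+b) on (0.00, 0.48) = 0.48
  → value = 0.4800
|0.6096 − 0.4800| = 0.130

0.130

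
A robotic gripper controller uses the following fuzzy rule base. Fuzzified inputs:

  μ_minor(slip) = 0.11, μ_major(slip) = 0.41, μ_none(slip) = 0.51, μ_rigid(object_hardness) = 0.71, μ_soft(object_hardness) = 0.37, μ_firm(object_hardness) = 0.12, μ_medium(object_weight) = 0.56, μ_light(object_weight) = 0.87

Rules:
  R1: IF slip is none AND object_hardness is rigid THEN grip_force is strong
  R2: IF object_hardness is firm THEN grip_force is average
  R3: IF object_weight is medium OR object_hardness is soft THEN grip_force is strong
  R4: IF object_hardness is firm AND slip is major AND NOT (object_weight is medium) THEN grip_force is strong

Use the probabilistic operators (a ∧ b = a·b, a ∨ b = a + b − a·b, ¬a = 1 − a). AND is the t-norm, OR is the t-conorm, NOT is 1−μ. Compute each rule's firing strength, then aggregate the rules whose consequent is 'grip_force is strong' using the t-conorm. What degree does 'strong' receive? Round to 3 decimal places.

0.827

R1: none=0.51, rigid=0.71; AND[a·b] → w = 0.3621
R2: firm=0.12 → w = 0.1200
R3: medium=0.56, soft=0.37; OR[a + b − a·b] → w = 0.7228
R4: firm=0.12, major=0.41, ¬medium=1−0.56=0.44; AND[a·b] → w = 0.0216
Rules with consequent 'strong': {R1, R3, R4} → strengths 0.3621, 0.7228, 0.0216
Aggregate via t-conorm [a + b − a·b]: 0.8270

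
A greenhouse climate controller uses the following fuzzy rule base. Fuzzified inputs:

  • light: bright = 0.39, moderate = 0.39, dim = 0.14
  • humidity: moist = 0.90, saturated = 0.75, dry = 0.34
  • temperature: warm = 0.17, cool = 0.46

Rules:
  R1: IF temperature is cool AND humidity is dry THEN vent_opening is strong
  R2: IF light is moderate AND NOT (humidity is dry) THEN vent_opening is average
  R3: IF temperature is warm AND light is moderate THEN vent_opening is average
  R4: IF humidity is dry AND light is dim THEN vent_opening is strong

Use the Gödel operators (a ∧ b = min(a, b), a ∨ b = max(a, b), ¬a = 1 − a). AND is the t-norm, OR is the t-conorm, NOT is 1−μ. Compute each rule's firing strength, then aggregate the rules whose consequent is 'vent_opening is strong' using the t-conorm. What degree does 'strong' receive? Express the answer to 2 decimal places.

0.34

R1: cool=0.46, dry=0.34; AND[min(a, b)] → w = 0.34
R2: moderate=0.39, ¬dry=1−0.34=0.66; AND[min(a, b)] → w = 0.39
R3: warm=0.17, moderate=0.39; AND[min(a, b)] → w = 0.17
R4: dry=0.34, dim=0.14; AND[min(a, b)] → w = 0.14
Rules with consequent 'strong': {R1, R4} → strengths 0.34, 0.14
Aggregate via t-conorm [max(a, b)]: 0.34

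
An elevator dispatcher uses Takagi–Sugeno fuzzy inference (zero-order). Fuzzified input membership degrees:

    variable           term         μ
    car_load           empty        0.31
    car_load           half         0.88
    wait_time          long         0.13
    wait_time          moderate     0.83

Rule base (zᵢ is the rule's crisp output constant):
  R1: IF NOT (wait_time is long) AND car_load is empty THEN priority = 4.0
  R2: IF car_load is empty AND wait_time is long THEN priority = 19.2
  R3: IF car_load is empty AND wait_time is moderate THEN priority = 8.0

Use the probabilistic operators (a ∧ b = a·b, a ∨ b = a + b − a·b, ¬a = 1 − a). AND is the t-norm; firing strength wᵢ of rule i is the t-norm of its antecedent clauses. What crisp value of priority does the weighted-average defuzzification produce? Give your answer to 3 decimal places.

6.894

R1 (z=4.0): ¬long=1−0.13=0.87, empty=0.31; AND[a·b] → w = 0.2697
R2 (z=19.2): empty=0.31, long=0.13; AND[a·b] → w = 0.0403
R3 (z=8.0): empty=0.31, moderate=0.83; AND[a·b] → w = 0.2573
Weighted average = (0.2697·4.0 + 0.0403·19.2 + 0.2573·8.0) / (0.2697 + 0.0403 + 0.2573)
  = 3.9110 / 0.5673 = 6.894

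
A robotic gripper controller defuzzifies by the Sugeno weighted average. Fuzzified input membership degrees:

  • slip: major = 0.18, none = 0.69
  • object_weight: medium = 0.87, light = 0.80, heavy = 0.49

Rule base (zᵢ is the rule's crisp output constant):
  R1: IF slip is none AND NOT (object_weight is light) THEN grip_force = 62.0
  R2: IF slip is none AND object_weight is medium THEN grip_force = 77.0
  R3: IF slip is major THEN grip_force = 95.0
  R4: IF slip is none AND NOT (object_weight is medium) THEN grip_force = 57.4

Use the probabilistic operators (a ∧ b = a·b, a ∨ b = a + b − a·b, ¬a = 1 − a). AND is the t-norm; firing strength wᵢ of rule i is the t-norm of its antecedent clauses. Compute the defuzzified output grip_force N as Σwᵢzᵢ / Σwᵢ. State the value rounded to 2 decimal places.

76.42

R1 (z=62.0): none=0.69, ¬light=1−0.80=0.20; AND[a·b] → w = 0.1380
R2 (z=77.0): none=0.69, medium=0.87; AND[a·b] → w = 0.6003
R3 (z=95.0): major=0.18 → w = 0.1800
R4 (z=57.4): none=0.69, ¬medium=1−0.87=0.13; AND[a·b] → w = 0.0897
Weighted average = (0.1380·62.0 + 0.6003·77.0 + 0.1800·95.0 + 0.0897·57.4) / (0.1380 + 0.6003 + 0.1800 + 0.0897)
  = 77.0279 / 1.0080 = 76.42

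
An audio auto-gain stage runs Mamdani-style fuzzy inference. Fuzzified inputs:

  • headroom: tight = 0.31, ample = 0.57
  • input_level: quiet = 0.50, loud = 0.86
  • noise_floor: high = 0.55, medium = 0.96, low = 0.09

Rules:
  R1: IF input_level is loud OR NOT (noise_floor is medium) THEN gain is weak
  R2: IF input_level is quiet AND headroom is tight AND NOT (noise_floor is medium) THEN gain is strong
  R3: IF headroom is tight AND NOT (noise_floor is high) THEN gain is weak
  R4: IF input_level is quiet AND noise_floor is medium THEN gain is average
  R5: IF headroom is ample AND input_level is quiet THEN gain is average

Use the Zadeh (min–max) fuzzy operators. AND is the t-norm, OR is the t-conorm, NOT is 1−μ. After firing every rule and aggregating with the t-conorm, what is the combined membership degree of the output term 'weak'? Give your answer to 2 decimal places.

R1: loud=0.86, ¬medium=1−0.96=0.04; OR[max(a, b)] → w = 0.86
R2: quiet=0.50, tight=0.31, ¬medium=1−0.96=0.04; AND[min(a, b)] → w = 0.04
R3: tight=0.31, ¬high=1−0.55=0.45; AND[min(a, b)] → w = 0.31
R4: quiet=0.50, medium=0.96; AND[min(a, b)] → w = 0.50
R5: ample=0.57, quiet=0.50; AND[min(a, b)] → w = 0.50
Rules with consequent 'weak': {R1, R3} → strengths 0.86, 0.31
Aggregate via t-conorm [max(a, b)]: 0.86

0.86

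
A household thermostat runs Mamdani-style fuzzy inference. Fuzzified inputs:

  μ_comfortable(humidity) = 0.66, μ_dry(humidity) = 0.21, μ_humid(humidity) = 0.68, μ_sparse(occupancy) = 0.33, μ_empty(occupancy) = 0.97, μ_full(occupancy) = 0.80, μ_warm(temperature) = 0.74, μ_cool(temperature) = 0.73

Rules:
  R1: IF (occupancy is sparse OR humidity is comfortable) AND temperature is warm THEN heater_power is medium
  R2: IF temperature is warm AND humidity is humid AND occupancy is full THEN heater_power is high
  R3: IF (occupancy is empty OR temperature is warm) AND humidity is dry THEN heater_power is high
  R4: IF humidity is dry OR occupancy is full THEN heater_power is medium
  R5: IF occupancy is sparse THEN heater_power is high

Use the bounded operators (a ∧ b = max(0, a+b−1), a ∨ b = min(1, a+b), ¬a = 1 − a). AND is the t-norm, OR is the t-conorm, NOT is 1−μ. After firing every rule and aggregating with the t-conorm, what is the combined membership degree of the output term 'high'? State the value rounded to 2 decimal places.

0.76

R1: (sparse=0.33 OR comfortable=0.66) = 0.99; AND[max(0, a+b−1)] with warm=0.74 → w = 0.73
R2: warm=0.74, humid=0.68, full=0.80; AND[max(0, a+b−1)] → w = 0.22
R3: (empty=0.97 OR warm=0.74) = 1.00; AND[max(0, a+b−1)] with dry=0.21 → w = 0.21
R4: dry=0.21, full=0.80; OR[min(1, a+b)] → w = 1.00
R5: sparse=0.33 → w = 0.33
Rules with consequent 'high': {R2, R3, R5} → strengths 0.22, 0.21, 0.33
Aggregate via t-conorm [min(1, a+b)]: 0.76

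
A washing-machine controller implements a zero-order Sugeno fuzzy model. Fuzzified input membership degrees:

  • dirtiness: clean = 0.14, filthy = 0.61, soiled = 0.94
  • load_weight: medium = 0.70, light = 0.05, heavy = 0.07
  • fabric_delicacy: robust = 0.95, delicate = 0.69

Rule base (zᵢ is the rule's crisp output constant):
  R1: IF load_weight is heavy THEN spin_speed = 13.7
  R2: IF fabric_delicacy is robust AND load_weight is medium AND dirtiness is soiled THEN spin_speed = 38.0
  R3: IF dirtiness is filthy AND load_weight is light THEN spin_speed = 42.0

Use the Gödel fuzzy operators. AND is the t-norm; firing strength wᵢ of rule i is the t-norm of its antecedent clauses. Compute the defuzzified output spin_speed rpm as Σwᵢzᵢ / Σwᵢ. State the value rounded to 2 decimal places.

R1 (z=13.7): heavy=0.07 → w = 0.07
R2 (z=38.0): robust=0.95, medium=0.70, soiled=0.94; AND[min(a, b)] → w = 0.70
R3 (z=42.0): filthy=0.61, light=0.05; AND[min(a, b)] → w = 0.05
Weighted average = (0.07·13.7 + 0.70·38.0 + 0.05·42.0) / (0.07 + 0.70 + 0.05)
  = 29.6590 / 0.8200 = 36.17

36.17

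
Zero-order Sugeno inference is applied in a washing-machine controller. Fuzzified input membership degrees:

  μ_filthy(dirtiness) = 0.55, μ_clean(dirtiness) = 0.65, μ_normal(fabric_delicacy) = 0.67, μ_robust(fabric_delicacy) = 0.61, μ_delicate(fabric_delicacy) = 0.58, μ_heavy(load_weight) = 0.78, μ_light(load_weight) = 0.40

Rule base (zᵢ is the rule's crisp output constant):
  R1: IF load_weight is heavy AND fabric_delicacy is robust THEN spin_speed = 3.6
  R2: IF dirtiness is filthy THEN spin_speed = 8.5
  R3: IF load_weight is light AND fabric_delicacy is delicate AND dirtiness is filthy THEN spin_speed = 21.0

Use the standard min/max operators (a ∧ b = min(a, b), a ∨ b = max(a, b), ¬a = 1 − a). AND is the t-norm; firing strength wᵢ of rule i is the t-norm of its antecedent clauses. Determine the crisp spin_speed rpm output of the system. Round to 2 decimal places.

R1 (z=3.6): heavy=0.78, robust=0.61; AND[min(a, b)] → w = 0.61
R2 (z=8.5): filthy=0.55 → w = 0.55
R3 (z=21.0): light=0.40, delicate=0.58, filthy=0.55; AND[min(a, b)] → w = 0.40
Weighted average = (0.61·3.6 + 0.55·8.5 + 0.40·21.0) / (0.61 + 0.55 + 0.40)
  = 15.2710 / 1.5600 = 9.79

9.79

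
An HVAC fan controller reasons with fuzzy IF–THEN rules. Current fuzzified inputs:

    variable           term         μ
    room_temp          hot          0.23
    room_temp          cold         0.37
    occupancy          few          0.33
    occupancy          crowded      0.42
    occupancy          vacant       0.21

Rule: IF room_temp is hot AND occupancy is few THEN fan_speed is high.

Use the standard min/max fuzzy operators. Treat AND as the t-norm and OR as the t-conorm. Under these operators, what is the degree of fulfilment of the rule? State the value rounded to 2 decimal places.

firing strength: hot=0.23, few=0.33; AND[min(a, b)] → w = 0.23

0.23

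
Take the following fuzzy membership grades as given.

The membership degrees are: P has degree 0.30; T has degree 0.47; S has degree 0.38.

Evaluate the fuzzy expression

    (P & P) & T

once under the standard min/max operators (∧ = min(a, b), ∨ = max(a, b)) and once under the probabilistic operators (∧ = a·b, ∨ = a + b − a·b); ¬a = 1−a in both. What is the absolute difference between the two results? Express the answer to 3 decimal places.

Under standard min/max:
  P & P = min(a, b) on (0.30, 0.30) = 0.30
  (P & P) & T = min(a, b) on (0.30, 0.47) = 0.30
  → value = 0.3000
Under probabilistic:
  P & P = a·b on (0.3000, 0.3000) = 0.0900
  (P & P) & T = a·b on (0.0900, 0.4700) = 0.0423
  → value = 0.0423
|0.3000 − 0.0423| = 0.258

0.258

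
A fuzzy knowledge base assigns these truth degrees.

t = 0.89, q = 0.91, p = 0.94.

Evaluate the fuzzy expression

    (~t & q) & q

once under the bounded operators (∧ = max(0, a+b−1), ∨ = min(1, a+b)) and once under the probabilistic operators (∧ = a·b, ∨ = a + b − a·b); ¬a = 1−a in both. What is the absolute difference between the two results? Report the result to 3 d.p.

Under bounded:
  ~t = 1 − 0.89 = 0.11
  ~t & q = max(0, a+b−1) on (0.11, 0.91) = 0.02
  (~t & q) & q = max(0, a+b−1) on (0.02, 0.91) = 0.00
  → value = 0.0000
Under probabilistic:
  ~t = 1 − 0.8900 = 0.1100
  ~t & q = a·b on (0.1100, 0.9100) = 0.1001
  (~t & q) & q = a·b on (0.1001, 0.9100) = 0.0911
  → value = 0.0911
|0.0000 − 0.0911| = 0.091

0.091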